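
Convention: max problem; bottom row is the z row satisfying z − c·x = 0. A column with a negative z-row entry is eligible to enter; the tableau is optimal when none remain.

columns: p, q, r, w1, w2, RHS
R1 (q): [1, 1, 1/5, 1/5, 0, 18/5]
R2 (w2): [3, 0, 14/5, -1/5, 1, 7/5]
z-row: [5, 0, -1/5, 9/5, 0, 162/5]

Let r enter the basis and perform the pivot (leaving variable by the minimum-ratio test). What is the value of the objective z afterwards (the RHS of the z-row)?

65/2

Ratio test on column r — row 1: (18/5)/(1/5) = 18; row 2: (7/5)/(14/5) = 1/2. Minimum is 1/2 at row 2 (w2 leaves); pivot element 14/5.
Pivot on row 2; the z-row RHS becomes 162/5 − (-1/5)·(1/2) = 65/2.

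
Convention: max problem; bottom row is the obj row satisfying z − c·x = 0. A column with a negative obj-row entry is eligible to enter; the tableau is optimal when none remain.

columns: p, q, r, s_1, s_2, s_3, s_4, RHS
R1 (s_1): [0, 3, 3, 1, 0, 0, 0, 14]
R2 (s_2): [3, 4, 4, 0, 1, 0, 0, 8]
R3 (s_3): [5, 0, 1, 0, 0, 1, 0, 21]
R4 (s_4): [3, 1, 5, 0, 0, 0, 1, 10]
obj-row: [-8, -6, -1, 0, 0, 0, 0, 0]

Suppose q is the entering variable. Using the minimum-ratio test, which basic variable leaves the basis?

s_2

Column q entries and ratios — s_1: 14/3 = 14/3; s_2: 8/4 = 2; s_3: 0 ≤ 0, skip; s_4: 10/1 = 10.
Smallest ratio is 2 in the row of s_2, so s_2 leaves.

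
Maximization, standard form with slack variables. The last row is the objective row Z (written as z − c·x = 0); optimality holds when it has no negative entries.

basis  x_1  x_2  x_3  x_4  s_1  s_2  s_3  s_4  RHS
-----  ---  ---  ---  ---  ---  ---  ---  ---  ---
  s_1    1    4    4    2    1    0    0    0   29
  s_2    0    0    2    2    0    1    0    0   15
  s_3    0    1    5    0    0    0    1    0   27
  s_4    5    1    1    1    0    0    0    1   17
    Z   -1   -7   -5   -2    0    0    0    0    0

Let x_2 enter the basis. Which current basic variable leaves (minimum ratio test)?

Column x_2 entries and ratios — s_1: 29/4 = 29/4; s_2: 0 ≤ 0, skip; s_3: 27/1 = 27; s_4: 17/1 = 17.
Smallest ratio is 29/4 in the row of s_1, so s_1 leaves.

s_1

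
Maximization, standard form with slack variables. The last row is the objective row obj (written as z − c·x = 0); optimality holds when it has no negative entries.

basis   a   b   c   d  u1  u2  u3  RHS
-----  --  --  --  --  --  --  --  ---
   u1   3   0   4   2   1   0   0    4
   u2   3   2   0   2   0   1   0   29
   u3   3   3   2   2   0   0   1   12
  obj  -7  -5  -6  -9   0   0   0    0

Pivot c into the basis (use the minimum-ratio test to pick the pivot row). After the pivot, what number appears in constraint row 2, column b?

Ratio test on column c — row 1: 4/4 = 1; row 2: entry 0 ≤ 0; row 3: 12/2 = 6. Minimum is 1 at row 1 (u1 leaves); pivot element 4.
Divide row 1 by 4; eliminate column c from the other rows.
Row 2 update in column b: 2 − 0·0 = 2.

2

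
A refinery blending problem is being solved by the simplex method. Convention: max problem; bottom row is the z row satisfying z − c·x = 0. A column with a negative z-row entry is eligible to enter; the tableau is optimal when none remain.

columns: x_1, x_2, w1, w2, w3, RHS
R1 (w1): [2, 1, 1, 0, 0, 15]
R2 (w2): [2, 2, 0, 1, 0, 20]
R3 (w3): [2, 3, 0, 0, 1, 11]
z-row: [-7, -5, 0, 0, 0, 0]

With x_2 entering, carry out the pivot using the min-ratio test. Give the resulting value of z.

55/3

Ratio test on column x_2 — row 1: 15/1 = 15; row 2: 20/2 = 10; row 3: 11/3 = 11/3. Minimum is 11/3 at row 3 (w3 leaves); pivot element 3.
Pivot on row 3; the z-row RHS becomes 0 − (-5)·(11/3) = 55/3.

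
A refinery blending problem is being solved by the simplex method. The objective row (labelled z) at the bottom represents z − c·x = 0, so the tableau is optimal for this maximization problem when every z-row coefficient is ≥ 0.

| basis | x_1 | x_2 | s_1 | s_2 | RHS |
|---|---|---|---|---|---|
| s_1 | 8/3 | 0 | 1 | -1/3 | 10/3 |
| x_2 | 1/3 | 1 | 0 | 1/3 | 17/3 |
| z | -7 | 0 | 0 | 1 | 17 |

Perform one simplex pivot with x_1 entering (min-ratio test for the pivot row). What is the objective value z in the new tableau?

Ratio test on column x_1 — row 1: (10/3)/(8/3) = 5/4; row 2: (17/3)/(1/3) = 17. Minimum is 5/4 at row 1 (s_1 leaves); pivot element 8/3.
Pivot on row 1; the z-row RHS becomes 17 − (-7)·(5/4) = 103/4.

103/4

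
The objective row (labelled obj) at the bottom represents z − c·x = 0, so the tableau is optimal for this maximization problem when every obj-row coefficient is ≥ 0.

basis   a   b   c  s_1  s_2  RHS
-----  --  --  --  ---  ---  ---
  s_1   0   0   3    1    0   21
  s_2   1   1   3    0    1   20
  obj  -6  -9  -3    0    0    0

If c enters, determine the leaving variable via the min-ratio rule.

Column c entries and ratios — s_1: 21/3 = 7; s_2: 20/3 = 20/3.
Smallest ratio is 20/3 in the row of s_2, so s_2 leaves.

s_2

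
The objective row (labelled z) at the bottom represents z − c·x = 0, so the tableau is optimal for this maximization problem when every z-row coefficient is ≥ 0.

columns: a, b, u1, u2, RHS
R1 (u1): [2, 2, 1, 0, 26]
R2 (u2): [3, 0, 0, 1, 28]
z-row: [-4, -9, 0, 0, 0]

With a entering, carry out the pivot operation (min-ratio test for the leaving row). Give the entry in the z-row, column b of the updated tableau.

-9

Ratio test on column a — row 1: 26/2 = 13; row 2: 28/3 = 28/3. Minimum is 28/3 at row 2 (u2 leaves); pivot element 3.
Divide row 2 by 3; eliminate column a from the other rows.
z-row update in column b: -9 − (-4)·0 = -9.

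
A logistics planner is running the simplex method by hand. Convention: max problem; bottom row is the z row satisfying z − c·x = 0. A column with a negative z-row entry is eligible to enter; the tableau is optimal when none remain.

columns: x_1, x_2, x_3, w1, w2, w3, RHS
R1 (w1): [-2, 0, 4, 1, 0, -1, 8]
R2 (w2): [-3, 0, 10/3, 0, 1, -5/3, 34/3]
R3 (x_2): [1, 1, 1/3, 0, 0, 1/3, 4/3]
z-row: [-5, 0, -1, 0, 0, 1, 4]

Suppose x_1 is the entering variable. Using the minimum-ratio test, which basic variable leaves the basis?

x_2

Column x_1 entries and ratios — w1: -2 ≤ 0, skip; w2: -3 ≤ 0, skip; x_2: (4/3)/1 = 4/3.
Smallest ratio is 4/3 in the row of x_2, so x_2 leaves.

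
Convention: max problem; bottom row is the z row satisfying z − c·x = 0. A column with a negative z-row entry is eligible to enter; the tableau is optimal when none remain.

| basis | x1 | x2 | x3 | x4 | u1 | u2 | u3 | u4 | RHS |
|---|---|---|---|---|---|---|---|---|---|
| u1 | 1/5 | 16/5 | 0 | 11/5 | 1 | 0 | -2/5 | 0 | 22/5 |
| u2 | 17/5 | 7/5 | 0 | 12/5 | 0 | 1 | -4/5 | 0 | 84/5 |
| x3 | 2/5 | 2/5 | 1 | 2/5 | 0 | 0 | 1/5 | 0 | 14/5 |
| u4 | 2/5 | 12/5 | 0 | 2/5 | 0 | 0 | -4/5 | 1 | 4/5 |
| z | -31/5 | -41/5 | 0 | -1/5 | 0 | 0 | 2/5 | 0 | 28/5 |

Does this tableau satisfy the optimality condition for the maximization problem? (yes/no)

The z-row has a negative entry -41/5 in column x2, so it is not optimal.

no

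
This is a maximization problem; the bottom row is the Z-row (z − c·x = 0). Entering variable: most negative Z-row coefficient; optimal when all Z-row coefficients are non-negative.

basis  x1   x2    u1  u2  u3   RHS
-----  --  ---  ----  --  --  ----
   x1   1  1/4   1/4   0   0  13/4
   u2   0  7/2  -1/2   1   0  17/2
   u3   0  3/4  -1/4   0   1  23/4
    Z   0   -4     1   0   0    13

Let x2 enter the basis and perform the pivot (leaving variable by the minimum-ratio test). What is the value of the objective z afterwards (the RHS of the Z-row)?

Ratio test on column x2 — row 1: (13/4)/(1/4) = 13; row 2: (17/2)/(7/2) = 17/7; row 3: (23/4)/(3/4) = 23/3. Minimum is 17/7 at row 2 (u2 leaves); pivot element 7/2.
Pivot on row 2; the Z-row RHS becomes 13 − (-4)·(17/7) = 159/7.

159/7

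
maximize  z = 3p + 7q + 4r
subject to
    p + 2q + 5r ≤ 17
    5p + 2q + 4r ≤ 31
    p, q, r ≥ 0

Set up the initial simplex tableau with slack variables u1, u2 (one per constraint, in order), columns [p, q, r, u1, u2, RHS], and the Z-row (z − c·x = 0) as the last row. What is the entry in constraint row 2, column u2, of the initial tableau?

1

Slack u2 belongs to constraint 2; its column is the unit vector e_2, so the entry in row 2 is 1.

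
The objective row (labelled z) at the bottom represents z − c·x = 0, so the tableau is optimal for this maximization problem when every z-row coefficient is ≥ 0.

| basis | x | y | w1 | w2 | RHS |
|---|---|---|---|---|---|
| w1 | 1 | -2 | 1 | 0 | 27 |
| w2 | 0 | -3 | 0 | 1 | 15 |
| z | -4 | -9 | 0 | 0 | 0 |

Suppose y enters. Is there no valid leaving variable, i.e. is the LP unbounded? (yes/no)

yes

Every constraint-row entry in column y is ≤ 0, so increasing y is unbounded.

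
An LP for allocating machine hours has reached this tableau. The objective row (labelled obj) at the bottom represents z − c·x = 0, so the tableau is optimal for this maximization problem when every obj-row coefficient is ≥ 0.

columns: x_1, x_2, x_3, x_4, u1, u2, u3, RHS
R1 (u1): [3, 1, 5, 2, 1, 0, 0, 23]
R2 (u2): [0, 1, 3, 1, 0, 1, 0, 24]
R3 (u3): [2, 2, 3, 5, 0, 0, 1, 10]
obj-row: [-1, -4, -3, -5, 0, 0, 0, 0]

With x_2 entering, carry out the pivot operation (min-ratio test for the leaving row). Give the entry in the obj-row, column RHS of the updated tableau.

20

Ratio test on column x_2 — row 1: 23/1 = 23; row 2: 24/1 = 24; row 3: 10/2 = 5. Minimum is 5 at row 3 (u3 leaves); pivot element 2.
Divide row 3 by 2; eliminate column x_2 from the other rows.
obj-row update in column RHS: 0 − (-4)·5 = 20.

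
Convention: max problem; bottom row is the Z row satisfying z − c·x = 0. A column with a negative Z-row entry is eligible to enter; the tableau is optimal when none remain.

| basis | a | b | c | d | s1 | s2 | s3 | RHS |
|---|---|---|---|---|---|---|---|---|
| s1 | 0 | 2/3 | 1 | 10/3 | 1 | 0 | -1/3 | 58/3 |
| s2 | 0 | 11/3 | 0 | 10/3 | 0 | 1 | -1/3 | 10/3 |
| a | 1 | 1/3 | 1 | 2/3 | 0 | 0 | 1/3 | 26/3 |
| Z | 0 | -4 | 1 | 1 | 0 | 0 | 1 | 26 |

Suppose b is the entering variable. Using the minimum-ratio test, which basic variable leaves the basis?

s2

Column b entries and ratios — s1: (58/3)/(2/3) = 29; s2: (10/3)/(11/3) = 10/11; a: (26/3)/(1/3) = 26.
Smallest ratio is 10/11 in the row of s2, so s2 leaves.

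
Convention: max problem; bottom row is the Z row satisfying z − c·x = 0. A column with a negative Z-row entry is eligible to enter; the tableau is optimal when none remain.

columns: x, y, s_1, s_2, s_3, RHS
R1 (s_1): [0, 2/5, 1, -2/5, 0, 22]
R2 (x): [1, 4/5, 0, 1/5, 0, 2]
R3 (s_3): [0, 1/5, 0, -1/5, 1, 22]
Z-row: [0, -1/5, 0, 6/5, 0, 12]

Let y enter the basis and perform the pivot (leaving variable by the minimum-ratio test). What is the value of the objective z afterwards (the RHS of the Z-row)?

25/2

Ratio test on column y — row 1: 22/(2/5) = 55; row 2: 2/(4/5) = 5/2; row 3: 22/(1/5) = 110. Minimum is 5/2 at row 2 (x leaves); pivot element 4/5.
Pivot on row 2; the Z-row RHS becomes 12 − (-1/5)·(5/2) = 25/2.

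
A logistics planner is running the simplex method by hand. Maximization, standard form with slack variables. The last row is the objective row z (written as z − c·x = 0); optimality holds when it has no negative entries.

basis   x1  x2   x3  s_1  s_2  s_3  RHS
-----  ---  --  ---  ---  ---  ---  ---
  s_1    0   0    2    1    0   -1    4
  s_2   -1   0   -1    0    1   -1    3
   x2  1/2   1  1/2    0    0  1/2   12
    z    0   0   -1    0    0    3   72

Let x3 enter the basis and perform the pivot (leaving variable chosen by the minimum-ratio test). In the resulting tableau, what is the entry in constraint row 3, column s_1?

-1/4

Ratio test on column x3 — row 1: 4/2 = 2; row 2: entry -1 ≤ 0; row 3: 12/(1/2) = 24. Minimum is 2 at row 1 (s_1 leaves); pivot element 2.
Divide row 1 by 2; eliminate column x3 from the other rows.
Row 3 update in column s_1: 0 − (1/2)·(1/2) = -1/4.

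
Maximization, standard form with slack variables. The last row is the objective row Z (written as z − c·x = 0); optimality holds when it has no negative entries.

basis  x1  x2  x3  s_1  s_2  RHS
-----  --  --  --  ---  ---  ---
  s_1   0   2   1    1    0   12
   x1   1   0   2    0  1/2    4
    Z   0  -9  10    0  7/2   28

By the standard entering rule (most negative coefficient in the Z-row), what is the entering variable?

Negative Z-row entries: x2: -9.
The most negative is -9 in column x2, so x2 enters.

x2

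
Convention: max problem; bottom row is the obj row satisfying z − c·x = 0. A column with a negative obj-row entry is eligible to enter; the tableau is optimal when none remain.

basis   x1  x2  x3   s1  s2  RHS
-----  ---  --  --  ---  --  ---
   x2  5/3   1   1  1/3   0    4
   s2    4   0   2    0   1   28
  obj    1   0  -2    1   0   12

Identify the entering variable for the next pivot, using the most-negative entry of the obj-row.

Negative obj-row entries: x3: -2.
The most negative is -2 in column x3, so x3 enters.

x3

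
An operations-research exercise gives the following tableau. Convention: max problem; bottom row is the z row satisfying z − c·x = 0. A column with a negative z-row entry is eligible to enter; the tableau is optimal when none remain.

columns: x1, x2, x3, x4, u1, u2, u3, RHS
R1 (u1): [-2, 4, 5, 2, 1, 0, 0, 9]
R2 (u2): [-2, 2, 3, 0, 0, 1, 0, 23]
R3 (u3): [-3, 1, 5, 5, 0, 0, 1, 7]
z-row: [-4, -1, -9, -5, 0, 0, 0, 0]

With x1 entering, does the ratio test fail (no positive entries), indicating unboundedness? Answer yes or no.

Every constraint-row entry in column x1 is ≤ 0, so increasing x1 is unbounded.

yes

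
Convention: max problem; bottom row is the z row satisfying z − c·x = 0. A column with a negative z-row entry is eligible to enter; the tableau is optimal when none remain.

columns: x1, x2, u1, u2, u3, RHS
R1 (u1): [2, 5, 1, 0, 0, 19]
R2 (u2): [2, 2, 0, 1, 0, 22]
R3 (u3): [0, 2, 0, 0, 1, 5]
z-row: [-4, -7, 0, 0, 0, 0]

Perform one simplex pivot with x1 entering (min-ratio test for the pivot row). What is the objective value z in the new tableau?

38

Ratio test on column x1 — row 1: 19/2 = 19/2; row 2: 22/2 = 11; row 3: entry 0 ≤ 0. Minimum is 19/2 at row 1 (u1 leaves); pivot element 2.
Pivot on row 1; the z-row RHS becomes 0 − (-4)·(19/2) = 38.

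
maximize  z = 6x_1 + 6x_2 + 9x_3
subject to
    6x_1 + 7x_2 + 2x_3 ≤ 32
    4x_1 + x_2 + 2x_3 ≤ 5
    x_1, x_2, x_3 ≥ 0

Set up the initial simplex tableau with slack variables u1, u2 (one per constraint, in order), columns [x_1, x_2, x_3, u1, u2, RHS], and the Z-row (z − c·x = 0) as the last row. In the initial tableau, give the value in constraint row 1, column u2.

Slack u2 belongs to constraint 2; its column is the unit vector e_2, so the entry in row 1 is 0.

0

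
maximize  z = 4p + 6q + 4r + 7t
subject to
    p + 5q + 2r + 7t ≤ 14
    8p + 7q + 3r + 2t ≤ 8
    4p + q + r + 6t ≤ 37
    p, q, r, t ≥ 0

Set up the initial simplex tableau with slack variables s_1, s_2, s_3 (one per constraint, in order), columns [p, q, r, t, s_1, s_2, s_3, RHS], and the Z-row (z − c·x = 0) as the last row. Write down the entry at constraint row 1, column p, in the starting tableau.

1

Constraint 1 has coefficient 1 on p.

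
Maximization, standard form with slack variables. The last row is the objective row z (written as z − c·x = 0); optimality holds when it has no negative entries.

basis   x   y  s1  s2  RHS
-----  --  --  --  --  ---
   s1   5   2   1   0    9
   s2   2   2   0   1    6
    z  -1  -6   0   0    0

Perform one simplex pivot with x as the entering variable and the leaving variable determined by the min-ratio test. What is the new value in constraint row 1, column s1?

1/5

Ratio test on column x — row 1: 9/5 = 9/5; row 2: 6/2 = 3. Minimum is 9/5 at row 1 (s1 leaves); pivot element 5.
Divide row 1 by 5; eliminate column x from the other rows.
In the new row 1, the s1 entry is the old entry divided by the pivot: 1/5 = 1/5.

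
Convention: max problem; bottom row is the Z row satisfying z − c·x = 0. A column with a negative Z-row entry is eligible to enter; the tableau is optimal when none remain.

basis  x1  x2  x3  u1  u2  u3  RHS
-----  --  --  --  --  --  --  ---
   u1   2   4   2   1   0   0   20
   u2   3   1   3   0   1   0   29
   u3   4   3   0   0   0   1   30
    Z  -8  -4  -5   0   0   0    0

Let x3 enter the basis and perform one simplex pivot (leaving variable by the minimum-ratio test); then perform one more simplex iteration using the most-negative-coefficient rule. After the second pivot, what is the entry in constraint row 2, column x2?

-5/12

Ratio test on column x3 — row 1: 20/2 = 10; row 2: 29/3 = 29/3; row 3: entry 0 ≤ 0. Minimum is 29/3 at row 2 (u2 leaves); pivot element 3.
Divide row 2 by 3; eliminate column x3 from the other rows.
Second iteration: most negative Z-row entry is -3 in column x1, so x1 enters.
Ratio test on column x1 — row 1: entry 0 ≤ 0; row 2: (29/3)/1 = 29/3; row 3: 30/4 = 15/2. Minimum is 15/2 at row 3 (u3 leaves); pivot element 4.
Divide row 3 by 4; eliminate column x1 from the other rows.
After both pivots, the entry at constraint row 2, column x2 is -5/12.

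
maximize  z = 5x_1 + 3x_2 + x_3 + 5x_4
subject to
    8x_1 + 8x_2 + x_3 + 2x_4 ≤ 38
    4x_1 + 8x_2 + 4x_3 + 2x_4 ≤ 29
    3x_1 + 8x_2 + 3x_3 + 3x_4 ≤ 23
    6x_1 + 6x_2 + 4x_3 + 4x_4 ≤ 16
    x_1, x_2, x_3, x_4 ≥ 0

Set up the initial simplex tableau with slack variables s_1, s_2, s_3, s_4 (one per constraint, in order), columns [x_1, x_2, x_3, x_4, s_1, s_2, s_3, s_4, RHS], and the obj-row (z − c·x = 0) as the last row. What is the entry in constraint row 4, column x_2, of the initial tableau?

Constraint 4 has coefficient 6 on x_2.

6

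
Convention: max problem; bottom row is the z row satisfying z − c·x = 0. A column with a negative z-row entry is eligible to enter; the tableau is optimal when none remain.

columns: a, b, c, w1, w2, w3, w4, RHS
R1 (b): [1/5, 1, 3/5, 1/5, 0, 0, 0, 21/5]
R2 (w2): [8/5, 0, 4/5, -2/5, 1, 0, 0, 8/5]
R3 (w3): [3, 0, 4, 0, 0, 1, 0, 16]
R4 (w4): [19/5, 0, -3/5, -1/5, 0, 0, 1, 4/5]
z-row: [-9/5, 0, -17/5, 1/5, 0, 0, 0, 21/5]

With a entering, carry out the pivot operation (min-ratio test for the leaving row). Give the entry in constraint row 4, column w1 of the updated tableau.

-1/19

Ratio test on column a — row 1: (21/5)/(1/5) = 21; row 2: (8/5)/(8/5) = 1; row 3: 16/3 = 16/3; row 4: (4/5)/(19/5) = 4/19. Minimum is 4/19 at row 4 (w4 leaves); pivot element 19/5.
Divide row 4 by 19/5; eliminate column a from the other rows.
In the new row 4, the w1 entry is the old entry divided by the pivot: (-1/5)/(19/5) = -1/19.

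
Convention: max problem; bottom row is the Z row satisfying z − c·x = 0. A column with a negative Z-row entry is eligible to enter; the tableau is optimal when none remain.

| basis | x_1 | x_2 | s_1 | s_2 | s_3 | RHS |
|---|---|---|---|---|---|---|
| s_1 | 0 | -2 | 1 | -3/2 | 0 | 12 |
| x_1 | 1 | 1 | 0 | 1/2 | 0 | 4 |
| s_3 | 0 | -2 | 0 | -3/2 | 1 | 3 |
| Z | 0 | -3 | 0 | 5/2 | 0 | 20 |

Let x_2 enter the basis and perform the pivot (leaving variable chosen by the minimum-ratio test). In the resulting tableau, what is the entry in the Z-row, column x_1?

Ratio test on column x_2 — row 1: entry -2 ≤ 0; row 2: 4/1 = 4; row 3: entry -2 ≤ 0. Minimum is 4 at row 2 (x_1 leaves); pivot element 1.
Divide row 2 by 1; eliminate column x_2 from the other rows.
Z-row update in column x_1: 0 − (-3)·1 = 3.

3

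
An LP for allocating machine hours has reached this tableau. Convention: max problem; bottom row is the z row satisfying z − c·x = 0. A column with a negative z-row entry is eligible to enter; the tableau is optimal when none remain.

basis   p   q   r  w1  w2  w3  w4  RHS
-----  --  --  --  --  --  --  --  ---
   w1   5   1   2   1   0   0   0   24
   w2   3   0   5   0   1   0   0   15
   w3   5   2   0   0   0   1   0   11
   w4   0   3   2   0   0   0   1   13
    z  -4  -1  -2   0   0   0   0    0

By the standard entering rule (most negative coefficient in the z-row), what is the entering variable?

Negative z-row entries: p: -4, q: -1, r: -2.
The most negative is -4 in column p, so p enters.

p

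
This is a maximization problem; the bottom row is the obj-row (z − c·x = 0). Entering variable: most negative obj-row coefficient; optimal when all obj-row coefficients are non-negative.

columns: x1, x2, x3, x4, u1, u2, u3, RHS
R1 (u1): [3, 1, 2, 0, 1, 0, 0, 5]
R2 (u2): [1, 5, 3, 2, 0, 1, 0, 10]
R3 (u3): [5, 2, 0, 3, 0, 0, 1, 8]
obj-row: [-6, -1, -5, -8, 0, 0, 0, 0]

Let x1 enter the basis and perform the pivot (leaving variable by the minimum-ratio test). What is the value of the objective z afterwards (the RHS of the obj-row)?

Ratio test on column x1 — row 1: 5/3 = 5/3; row 2: 10/1 = 10; row 3: 8/5 = 8/5. Minimum is 8/5 at row 3 (u3 leaves); pivot element 5.
Pivot on row 3; the obj-row RHS becomes 0 − (-6)·(8/5) = 48/5.

48/5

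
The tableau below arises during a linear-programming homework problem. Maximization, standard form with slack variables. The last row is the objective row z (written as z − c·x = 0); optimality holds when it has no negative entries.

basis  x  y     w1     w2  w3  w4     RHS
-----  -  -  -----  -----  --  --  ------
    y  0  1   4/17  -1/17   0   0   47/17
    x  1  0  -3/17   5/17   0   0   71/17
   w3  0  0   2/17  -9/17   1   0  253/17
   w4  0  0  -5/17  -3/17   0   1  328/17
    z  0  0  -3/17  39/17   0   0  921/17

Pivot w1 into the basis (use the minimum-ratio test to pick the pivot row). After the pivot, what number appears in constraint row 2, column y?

Ratio test on column w1 — row 1: (47/17)/(4/17) = 47/4; row 2: entry -3/17 ≤ 0; row 3: (253/17)/(2/17) = 253/2; row 4: entry -5/17 ≤ 0. Minimum is 47/4 at row 1 (y leaves); pivot element 4/17.
Divide row 1 by 4/17; eliminate column w1 from the other rows.
Row 2 update in column y: 0 − (-3/17)·(17/4) = 3/4.

3/4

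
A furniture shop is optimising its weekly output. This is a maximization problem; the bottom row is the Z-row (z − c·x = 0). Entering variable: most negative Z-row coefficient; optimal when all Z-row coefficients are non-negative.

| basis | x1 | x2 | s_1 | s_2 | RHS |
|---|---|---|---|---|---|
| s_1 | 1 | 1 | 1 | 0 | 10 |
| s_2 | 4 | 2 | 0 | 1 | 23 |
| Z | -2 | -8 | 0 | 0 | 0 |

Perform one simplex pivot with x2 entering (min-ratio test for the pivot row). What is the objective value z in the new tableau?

Ratio test on column x2 — row 1: 10/1 = 10; row 2: 23/2 = 23/2. Minimum is 10 at row 1 (s_1 leaves); pivot element 1.
Pivot on row 1; the Z-row RHS becomes 0 − (-8)·10 = 80.

80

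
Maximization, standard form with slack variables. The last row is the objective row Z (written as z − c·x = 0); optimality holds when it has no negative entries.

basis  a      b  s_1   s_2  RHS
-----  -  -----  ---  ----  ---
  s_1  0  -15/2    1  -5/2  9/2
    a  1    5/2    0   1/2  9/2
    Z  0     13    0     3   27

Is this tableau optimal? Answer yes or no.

Every Z-row coefficient is ≥ 0, so the tableau is optimal.

yes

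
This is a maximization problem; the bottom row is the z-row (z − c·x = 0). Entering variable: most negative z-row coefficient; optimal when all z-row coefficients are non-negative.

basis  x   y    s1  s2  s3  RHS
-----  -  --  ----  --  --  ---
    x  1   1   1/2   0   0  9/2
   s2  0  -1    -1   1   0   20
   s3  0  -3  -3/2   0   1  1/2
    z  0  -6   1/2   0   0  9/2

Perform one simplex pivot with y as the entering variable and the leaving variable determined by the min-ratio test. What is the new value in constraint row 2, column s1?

-1/2

Ratio test on column y — row 1: (9/2)/1 = 9/2; row 2: entry -1 ≤ 0; row 3: entry -3 ≤ 0. Minimum is 9/2 at row 1 (x leaves); pivot element 1.
Divide row 1 by 1; eliminate column y from the other rows.
Row 2 update in column s1: -1 − (-1)·(1/2) = -1/2.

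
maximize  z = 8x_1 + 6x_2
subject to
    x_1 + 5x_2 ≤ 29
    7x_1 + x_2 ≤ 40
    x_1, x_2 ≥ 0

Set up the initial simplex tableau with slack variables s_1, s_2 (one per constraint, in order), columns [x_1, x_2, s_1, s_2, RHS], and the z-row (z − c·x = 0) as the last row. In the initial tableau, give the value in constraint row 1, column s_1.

1

Slack s_1 belongs to constraint 1; its column is the unit vector e_1, so the entry in row 1 is 1.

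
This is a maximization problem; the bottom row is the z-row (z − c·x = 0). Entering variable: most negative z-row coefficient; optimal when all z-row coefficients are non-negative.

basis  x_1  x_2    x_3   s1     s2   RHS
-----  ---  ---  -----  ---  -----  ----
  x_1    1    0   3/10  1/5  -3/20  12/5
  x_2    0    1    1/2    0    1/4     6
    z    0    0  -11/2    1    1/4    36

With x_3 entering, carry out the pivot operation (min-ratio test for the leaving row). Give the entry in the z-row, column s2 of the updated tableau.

Ratio test on column x_3 — row 1: (12/5)/(3/10) = 8; row 2: 6/(1/2) = 12. Minimum is 8 at row 1 (x_1 leaves); pivot element 3/10.
Divide row 1 by 3/10; eliminate column x_3 from the other rows.
z-row update in column s2: 1/4 − (-11/2)·(-1/2) = -5/2.

-5/2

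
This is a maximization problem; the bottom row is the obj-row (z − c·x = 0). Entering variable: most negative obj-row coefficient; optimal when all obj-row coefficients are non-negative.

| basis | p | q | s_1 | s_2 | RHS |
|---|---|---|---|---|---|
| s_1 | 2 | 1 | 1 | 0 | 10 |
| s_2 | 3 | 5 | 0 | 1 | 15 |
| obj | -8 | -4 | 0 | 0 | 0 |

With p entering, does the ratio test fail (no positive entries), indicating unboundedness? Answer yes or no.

Column p has positive entries in row(s) 1, 2, so the ratio test bounds it — not unbounded.

no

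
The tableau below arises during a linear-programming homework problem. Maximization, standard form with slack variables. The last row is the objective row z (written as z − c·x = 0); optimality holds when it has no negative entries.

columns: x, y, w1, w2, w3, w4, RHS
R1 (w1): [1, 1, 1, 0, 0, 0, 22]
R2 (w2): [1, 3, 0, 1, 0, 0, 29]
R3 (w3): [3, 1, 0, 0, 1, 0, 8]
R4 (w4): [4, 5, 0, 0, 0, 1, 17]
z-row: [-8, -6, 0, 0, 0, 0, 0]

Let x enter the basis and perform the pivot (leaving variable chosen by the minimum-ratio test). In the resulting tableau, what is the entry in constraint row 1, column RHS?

58/3

Ratio test on column x — row 1: 22/1 = 22; row 2: 29/1 = 29; row 3: 8/3 = 8/3; row 4: 17/4 = 17/4. Minimum is 8/3 at row 3 (w3 leaves); pivot element 3.
Divide row 3 by 3; eliminate column x from the other rows.
Row 1 update in column RHS: 22 − 1·(8/3) = 58/3.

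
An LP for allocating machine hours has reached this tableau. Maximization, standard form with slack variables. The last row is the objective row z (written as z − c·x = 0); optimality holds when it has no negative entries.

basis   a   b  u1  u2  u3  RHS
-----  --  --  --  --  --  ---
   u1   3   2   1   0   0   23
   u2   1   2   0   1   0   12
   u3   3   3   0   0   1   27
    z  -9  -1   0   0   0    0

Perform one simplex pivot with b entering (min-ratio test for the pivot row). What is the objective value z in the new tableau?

6

Ratio test on column b — row 1: 23/2 = 23/2; row 2: 12/2 = 6; row 3: 27/3 = 9. Minimum is 6 at row 2 (u2 leaves); pivot element 2.
Pivot on row 2; the z-row RHS becomes 0 − (-1)·6 = 6.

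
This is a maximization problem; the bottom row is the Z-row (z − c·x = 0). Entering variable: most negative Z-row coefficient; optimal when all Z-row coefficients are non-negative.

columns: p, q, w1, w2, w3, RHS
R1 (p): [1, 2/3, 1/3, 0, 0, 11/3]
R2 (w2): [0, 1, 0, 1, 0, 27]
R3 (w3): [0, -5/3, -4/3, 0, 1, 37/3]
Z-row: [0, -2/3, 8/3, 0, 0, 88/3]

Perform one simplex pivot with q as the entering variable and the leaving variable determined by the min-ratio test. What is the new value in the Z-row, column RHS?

Ratio test on column q — row 1: (11/3)/(2/3) = 11/2; row 2: 27/1 = 27; row 3: entry -5/3 ≤ 0. Minimum is 11/2 at row 1 (p leaves); pivot element 2/3.
Divide row 1 by 2/3; eliminate column q from the other rows.
Z-row update in column RHS: 88/3 − (-2/3)·(11/2) = 33.

33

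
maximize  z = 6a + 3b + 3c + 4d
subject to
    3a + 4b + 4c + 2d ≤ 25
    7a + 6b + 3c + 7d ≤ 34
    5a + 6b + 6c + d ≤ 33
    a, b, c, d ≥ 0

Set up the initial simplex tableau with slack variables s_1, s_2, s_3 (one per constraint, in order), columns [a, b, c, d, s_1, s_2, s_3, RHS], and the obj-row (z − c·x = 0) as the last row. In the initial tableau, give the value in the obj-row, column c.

-3

The obj-row carries the negated objective coefficients: the c entry is -3.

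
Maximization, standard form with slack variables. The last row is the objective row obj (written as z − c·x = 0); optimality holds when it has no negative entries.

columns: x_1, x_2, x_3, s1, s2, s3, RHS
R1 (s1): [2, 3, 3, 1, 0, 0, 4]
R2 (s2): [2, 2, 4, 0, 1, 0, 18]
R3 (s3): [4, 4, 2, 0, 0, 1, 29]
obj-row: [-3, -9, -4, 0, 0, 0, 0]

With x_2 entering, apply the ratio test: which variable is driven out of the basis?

s1

Column x_2 entries and ratios — s1: 4/3 = 4/3; s2: 18/2 = 9; s3: 29/4 = 29/4.
Smallest ratio is 4/3 in the row of s1, so s1 leaves.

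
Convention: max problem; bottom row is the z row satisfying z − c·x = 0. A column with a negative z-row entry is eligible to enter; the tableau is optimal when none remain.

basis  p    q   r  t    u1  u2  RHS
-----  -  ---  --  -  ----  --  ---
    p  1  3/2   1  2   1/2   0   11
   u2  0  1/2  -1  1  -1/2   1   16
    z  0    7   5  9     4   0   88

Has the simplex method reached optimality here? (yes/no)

Every z-row coefficient is ≥ 0, so the tableau is optimal.

yes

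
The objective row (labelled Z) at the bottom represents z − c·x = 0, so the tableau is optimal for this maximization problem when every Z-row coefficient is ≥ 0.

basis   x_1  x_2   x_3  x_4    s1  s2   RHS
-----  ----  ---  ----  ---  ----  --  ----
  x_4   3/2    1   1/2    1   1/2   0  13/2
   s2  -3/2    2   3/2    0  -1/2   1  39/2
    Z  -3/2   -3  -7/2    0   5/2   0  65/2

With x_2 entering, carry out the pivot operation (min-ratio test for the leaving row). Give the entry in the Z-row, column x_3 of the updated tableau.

Ratio test on column x_2 — row 1: (13/2)/1 = 13/2; row 2: (39/2)/2 = 39/4. Minimum is 13/2 at row 1 (x_4 leaves); pivot element 1.
Divide row 1 by 1; eliminate column x_2 from the other rows.
Z-row update in column x_3: -7/2 − (-3)·(1/2) = -2.

-2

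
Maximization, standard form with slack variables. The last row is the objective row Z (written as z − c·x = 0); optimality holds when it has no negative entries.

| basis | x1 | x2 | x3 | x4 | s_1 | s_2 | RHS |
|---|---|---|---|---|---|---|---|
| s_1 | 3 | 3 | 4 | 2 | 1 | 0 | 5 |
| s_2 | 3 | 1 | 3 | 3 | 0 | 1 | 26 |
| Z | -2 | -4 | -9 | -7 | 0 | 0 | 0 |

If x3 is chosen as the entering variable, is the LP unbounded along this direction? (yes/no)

no

Column x3 has positive entries in row(s) 1, 2, so the ratio test bounds it — not unbounded.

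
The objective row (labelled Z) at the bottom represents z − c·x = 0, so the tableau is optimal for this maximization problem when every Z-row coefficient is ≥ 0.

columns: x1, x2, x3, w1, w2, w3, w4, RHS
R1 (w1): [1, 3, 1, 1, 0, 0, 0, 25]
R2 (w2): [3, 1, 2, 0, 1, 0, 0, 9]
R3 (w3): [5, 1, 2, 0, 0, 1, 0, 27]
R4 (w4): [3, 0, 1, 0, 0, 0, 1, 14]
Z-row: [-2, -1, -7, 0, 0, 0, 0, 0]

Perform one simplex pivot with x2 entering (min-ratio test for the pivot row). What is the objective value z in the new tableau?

Ratio test on column x2 — row 1: 25/3 = 25/3; row 2: 9/1 = 9; row 3: 27/1 = 27; row 4: entry 0 ≤ 0. Minimum is 25/3 at row 1 (w1 leaves); pivot element 3.
Pivot on row 1; the Z-row RHS becomes 0 − (-1)·(25/3) = 25/3.

25/3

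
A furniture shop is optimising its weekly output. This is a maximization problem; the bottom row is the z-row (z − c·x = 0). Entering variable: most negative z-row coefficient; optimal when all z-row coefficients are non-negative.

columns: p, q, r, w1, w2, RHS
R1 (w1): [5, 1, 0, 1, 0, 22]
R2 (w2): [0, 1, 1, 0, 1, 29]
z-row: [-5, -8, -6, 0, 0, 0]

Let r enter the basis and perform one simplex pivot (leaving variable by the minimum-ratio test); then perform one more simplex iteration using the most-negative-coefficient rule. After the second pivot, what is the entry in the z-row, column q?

Ratio test on column r — row 1: entry 0 ≤ 0; row 2: 29/1 = 29. Minimum is 29 at row 2 (w2 leaves); pivot element 1.
Divide row 2 by 1; eliminate column r from the other rows.
Second iteration: most negative z-row entry is -5 in column p, so p enters.
Ratio test on column p — row 1: 22/5 = 22/5; row 2: entry 0 ≤ 0. Minimum is 22/5 at row 1 (w1 leaves); pivot element 5.
Divide row 1 by 5; eliminate column p from the other rows.
After both pivots, the entry at the z-row, column q is -1.

-1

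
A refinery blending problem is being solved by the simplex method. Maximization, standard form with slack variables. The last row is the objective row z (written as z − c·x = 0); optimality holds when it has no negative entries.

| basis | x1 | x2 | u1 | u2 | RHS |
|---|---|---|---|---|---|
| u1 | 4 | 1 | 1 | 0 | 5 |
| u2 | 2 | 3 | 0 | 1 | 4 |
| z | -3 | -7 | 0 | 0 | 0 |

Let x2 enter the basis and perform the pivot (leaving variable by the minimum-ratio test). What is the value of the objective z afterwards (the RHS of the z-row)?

Ratio test on column x2 — row 1: 5/1 = 5; row 2: 4/3 = 4/3. Minimum is 4/3 at row 2 (u2 leaves); pivot element 3.
Pivot on row 2; the z-row RHS becomes 0 − (-7)·(4/3) = 28/3.

28/3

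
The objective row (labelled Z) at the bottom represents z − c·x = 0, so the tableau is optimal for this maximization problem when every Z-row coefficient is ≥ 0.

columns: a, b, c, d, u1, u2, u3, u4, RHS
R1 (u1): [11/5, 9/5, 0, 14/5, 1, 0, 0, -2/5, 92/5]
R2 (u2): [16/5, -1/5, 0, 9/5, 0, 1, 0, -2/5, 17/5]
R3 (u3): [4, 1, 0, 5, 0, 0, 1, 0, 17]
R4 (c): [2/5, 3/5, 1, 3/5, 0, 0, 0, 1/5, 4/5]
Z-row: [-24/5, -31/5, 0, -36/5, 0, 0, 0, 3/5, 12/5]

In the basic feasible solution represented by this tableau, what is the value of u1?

u1 is basic (row 1); its value is the RHS of that row, 92/5.

92/5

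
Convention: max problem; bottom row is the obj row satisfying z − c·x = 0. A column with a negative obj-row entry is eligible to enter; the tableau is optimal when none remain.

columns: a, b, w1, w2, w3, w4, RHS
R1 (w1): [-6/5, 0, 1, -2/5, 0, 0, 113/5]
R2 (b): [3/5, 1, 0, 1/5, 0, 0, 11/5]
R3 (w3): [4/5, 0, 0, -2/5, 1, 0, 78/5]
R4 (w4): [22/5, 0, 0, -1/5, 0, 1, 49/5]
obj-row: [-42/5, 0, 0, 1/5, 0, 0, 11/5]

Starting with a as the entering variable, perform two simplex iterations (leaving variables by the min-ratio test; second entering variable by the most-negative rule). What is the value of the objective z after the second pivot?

108/5

Ratio test on column a — row 1: entry -6/5 ≤ 0; row 2: (11/5)/(3/5) = 11/3; row 3: (78/5)/(4/5) = 39/2; row 4: (49/5)/(22/5) = 49/22. Minimum is 49/22 at row 4 (w4 leaves); pivot element 22/5.
Pivot on row 4; the obj-row RHS becomes 11/5 − (-42/5)·(49/22) = 230/11.
Next entering variable (most negative obj-row entry -2/11): w2.
Ratio test on column w2 — row 1: entry -5/11 ≤ 0; row 2: (19/22)/(5/22) = 19/5; row 3: entry -4/11 ≤ 0; row 4: entry -1/22 ≤ 0. Minimum is 19/5 at row 2 (b leaves); pivot element 5/22.
After the second pivot the obj-row RHS is 230/11 − (-2/11)·(19/5) = 108/5.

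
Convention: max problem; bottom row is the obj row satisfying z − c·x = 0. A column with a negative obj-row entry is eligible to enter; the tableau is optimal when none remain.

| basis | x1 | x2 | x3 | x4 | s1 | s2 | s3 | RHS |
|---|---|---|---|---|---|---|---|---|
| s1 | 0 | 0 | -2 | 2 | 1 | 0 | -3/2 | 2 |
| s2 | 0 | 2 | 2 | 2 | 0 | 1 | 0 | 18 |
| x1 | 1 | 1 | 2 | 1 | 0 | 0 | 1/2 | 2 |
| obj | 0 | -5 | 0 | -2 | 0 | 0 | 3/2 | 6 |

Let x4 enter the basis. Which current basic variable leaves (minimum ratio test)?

Column x4 entries and ratios — s1: 2/2 = 1; s2: 18/2 = 9; x1: 2/1 = 2.
Smallest ratio is 1 in the row of s1, so s1 leaves.

s1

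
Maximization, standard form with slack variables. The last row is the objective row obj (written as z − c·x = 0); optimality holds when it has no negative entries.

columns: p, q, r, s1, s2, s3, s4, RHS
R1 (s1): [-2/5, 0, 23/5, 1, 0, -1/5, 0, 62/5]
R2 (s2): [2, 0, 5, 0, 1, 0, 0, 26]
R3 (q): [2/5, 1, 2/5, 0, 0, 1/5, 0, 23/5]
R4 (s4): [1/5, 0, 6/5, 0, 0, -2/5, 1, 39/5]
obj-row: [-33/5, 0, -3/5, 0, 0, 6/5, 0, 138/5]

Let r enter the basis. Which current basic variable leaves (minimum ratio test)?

s1

Column r entries and ratios — s1: (62/5)/(23/5) = 62/23; s2: 26/5 = 26/5; q: (23/5)/(2/5) = 23/2; s4: (39/5)/(6/5) = 13/2.
Smallest ratio is 62/23 in the row of s1, so s1 leaves.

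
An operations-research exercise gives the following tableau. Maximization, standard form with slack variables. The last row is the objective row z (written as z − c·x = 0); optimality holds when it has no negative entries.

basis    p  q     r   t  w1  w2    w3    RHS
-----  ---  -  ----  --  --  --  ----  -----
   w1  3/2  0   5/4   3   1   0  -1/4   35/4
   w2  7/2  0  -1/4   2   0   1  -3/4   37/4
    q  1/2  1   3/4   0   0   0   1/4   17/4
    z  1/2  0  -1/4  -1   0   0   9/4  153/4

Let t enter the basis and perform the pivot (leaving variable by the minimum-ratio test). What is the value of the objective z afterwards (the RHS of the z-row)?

247/6

Ratio test on column t — row 1: (35/4)/3 = 35/12; row 2: (37/4)/2 = 37/8; row 3: entry 0 ≤ 0. Minimum is 35/12 at row 1 (w1 leaves); pivot element 3.
Pivot on row 1; the z-row RHS becomes 153/4 − (-1)·(35/12) = 247/6.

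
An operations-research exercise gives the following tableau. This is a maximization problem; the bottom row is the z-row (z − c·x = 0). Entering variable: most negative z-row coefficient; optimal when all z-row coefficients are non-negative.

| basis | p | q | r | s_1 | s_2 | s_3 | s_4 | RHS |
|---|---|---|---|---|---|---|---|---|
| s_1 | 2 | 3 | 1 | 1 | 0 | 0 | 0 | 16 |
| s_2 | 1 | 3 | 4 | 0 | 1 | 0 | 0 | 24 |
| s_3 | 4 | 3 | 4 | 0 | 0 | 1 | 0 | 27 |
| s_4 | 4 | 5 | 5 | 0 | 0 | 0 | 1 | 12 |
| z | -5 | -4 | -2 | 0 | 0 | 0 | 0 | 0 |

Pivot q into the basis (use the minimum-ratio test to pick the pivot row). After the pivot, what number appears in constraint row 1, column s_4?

Ratio test on column q — row 1: 16/3 = 16/3; row 2: 24/3 = 8; row 3: 27/3 = 9; row 4: 12/5 = 12/5. Minimum is 12/5 at row 4 (s_4 leaves); pivot element 5.
Divide row 4 by 5; eliminate column q from the other rows.
Row 1 update in column s_4: 0 − 3·(1/5) = -3/5.

-3/5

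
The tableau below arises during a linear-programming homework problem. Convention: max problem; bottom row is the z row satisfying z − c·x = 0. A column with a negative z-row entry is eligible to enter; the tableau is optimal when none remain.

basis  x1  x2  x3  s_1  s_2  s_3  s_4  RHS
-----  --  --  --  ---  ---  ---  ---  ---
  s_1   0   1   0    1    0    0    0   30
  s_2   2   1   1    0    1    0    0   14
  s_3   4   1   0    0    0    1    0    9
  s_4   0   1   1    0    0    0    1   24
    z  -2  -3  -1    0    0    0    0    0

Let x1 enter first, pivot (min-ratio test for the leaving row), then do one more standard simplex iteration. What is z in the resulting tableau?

Ratio test on column x1 — row 1: entry 0 ≤ 0; row 2: 14/2 = 7; row 3: 9/4 = 9/4; row 4: entry 0 ≤ 0. Minimum is 9/4 at row 3 (s_3 leaves); pivot element 4.
Pivot on row 3; the z-row RHS becomes 0 − (-2)·(9/4) = 9/2.
Next entering variable (most negative z-row entry -5/2): x2.
Ratio test on column x2 — row 1: 30/1 = 30; row 2: (19/2)/(1/2) = 19; row 3: (9/4)/(1/4) = 9; row 4: 24/1 = 24. Minimum is 9 at row 3 (x1 leaves); pivot element 1/4.
After the second pivot the z-row RHS is 9/2 − (-5/2)·9 = 27.

27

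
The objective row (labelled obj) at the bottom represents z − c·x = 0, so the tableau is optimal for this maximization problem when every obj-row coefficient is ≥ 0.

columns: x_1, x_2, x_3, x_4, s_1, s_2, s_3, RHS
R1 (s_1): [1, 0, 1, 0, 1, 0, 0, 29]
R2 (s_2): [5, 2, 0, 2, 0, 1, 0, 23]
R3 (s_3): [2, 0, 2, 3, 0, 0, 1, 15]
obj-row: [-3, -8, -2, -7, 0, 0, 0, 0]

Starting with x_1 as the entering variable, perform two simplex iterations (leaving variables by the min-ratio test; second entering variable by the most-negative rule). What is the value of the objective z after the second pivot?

92

Ratio test on column x_1 — row 1: 29/1 = 29; row 2: 23/5 = 23/5; row 3: 15/2 = 15/2. Minimum is 23/5 at row 2 (s_2 leaves); pivot element 5.
Pivot on row 2; the obj-row RHS becomes 0 − (-3)·(23/5) = 69/5.
Next entering variable (most negative obj-row entry -34/5): x_2.
Ratio test on column x_2 — row 1: entry -2/5 ≤ 0; row 2: (23/5)/(2/5) = 23/2; row 3: entry -4/5 ≤ 0. Minimum is 23/2 at row 2 (x_1 leaves); pivot element 2/5.
After the second pivot the obj-row RHS is 69/5 − (-34/5)·(23/2) = 92.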